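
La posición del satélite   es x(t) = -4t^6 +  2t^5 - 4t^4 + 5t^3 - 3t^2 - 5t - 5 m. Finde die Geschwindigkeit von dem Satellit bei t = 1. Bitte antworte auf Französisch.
En partant de la position x(t) = -4·t^6 + 2·t^5 - 4·t^4 + 5·t^3 - 3·t^2 - 5·t - 5, nous prenons 1 dérivée. En prenant d/dt de x(t), nous trouvons v(t) = -24·t^5 + 10·t^4 - 16·t^3 + 15·t^2 - 6·t - 5. En utilisant v(t) = -24·t^5 + 10·t^4 - 16·t^3 + 15·t^2 - 6·t - 5 et en substituant t = 1, nous trouvons v = -26.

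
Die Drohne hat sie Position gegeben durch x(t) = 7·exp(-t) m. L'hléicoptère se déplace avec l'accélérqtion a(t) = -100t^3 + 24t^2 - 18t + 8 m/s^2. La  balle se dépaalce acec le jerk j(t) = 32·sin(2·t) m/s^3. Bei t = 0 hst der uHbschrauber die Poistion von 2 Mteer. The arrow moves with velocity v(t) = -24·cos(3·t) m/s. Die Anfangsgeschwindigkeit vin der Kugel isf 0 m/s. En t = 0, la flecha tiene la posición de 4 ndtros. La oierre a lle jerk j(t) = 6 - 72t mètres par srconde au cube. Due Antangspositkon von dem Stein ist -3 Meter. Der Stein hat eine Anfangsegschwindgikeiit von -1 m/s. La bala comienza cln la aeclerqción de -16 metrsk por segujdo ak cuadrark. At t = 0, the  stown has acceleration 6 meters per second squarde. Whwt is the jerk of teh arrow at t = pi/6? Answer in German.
Ausgehend von der Geschwindigkeit v(t) = -24·cos(3·t), nehmen wir 2 Ableitungen. Mit d/dt von v(t) finden wir a(t) = 72·sin(3·t). Die Ableitung von der Beschleunigung ergibt den Ruck: j(t) = 216·cos(3·t). Aus der Gleichung für den Ruck j(t) = 216·cos(3·t), setzen wir t = pi/6 ein und erhalten j = 0.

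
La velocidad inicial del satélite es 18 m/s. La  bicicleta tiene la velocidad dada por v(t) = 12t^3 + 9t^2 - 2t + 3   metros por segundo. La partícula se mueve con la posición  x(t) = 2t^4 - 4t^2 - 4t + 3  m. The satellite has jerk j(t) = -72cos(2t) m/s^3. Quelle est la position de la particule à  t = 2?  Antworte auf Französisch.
En utilisant x(t) = 2·t^4 - 4·t^2 - 4·t + 3 et en substituant t = 2, nous trouvons x = 11.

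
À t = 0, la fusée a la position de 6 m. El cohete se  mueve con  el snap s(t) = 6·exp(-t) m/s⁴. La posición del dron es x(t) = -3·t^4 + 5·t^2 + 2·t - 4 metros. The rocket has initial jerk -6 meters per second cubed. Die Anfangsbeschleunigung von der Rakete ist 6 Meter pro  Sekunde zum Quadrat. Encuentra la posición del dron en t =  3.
De la ecuación de la posición x(t) = -3·t^4 + 5·t^2 + 2·t - 4, sustituimos t = 3 para obtener x = -196.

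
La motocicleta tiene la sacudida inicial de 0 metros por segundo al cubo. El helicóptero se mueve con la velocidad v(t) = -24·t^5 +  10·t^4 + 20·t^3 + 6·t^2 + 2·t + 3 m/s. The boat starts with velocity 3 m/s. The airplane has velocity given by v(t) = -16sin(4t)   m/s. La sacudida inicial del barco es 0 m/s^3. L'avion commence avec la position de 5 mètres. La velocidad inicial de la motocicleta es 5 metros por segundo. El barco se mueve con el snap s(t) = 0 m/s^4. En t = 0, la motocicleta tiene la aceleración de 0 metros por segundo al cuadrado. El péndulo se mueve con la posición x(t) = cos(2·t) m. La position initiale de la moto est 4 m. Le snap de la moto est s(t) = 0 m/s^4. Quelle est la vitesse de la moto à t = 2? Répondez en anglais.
To find the answer, we compute 3 integrals of s(t) = 0. Taking ∫s(t)dt and applying j(0) = 0, we find j(t) = 0. Finding the integral of j(t) and using a(0) = 0: a(t) = 0. Taking ∫a(t)dt and applying v(0) = 5, we find v(t) = 5. Using v(t) = 5 and substituting t = 2, we find v = 5.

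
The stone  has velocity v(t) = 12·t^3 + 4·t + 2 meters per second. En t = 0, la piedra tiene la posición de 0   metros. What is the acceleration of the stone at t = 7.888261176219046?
To solve this, we need to take 1 derivative of our velocity equation v(t) = 12·t^3 + 4·t + 2. The derivative of velocity gives acceleration: a(t) = 36·t^2 + 4. Using a(t) = 36·t^2 + 4 and substituting t = 7.888261176219046, we find a = 2244.08791783281.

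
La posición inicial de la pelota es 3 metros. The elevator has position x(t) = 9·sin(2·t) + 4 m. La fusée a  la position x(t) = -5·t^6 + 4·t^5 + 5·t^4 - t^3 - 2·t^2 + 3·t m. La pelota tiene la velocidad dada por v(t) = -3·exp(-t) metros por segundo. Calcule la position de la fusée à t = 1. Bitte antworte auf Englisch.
We have position x(t) = -5·t^6 + 4·t^5 + 5·t^4 - t^3 - 2·t^2 + 3·t. Substituting t = 1: x(1) = 4.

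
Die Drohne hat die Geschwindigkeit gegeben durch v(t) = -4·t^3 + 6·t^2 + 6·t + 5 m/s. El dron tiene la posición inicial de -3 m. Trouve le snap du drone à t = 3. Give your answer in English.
To solve this, we need to take 3 derivatives of our velocity equation v(t) = -4·t^3 + 6·t^2 + 6·t + 5. Taking d/dt of v(t), we find a(t) = -12·t^2 + 12·t + 6. Differentiating acceleration, we get jerk: j(t) = 12 - 24·t. The derivative of jerk gives snap: s(t) = -24. Using s(t) = -24 and substituting t = 3, we find s = -24.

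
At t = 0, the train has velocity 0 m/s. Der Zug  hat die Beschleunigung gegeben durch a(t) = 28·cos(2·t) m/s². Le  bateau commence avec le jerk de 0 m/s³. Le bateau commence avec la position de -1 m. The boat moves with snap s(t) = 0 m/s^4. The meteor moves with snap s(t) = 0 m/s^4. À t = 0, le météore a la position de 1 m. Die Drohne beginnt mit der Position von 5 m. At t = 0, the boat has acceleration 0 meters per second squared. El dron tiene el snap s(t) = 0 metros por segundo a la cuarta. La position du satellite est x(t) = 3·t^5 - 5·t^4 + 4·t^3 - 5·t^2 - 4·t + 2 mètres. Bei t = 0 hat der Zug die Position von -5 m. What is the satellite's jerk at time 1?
Starting from position x(t) = 3·t^5 - 5·t^4 + 4·t^3 - 5·t^2 - 4·t + 2, we take 3 derivatives. Differentiating position, we get velocity: v(t) = 15·t^4 - 20·t^3 + 12·t^2 - 10·t - 4. Taking d/dt of v(t), we find a(t) = 60·t^3 - 60·t^2 + 24·t - 10. The derivative of acceleration gives jerk: j(t) = 180·t^2 - 120·t + 24. Using j(t) = 180·t^2 - 120·t + 24 and substituting t = 1, we find j = 84.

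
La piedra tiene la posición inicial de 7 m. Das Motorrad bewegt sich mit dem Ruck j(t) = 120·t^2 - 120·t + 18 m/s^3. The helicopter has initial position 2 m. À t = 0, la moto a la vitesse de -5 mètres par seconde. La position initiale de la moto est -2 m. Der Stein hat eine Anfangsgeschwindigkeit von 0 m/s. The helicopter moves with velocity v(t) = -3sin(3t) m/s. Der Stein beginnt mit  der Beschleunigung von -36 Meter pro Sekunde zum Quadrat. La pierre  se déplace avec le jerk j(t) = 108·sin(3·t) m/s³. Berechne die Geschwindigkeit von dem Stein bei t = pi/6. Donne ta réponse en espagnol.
Debemos encontrar la integral de nuestra ecuación de la sacudida j(t) = 108·sin(3·t) 2 veces. La integral de la sacudida es la aceleración. Usando a(0) = -36, obtenemos a(t) = -36·cos(3·t). La integral de la aceleración es la velocidad. Usando v(0) = 0, obtenemos v(t) = -12·sin(3·t). Tenemos la velocidad v(t) = -12·sin(3·t). Sustituyendo t = pi/6: v(pi/6) = -12.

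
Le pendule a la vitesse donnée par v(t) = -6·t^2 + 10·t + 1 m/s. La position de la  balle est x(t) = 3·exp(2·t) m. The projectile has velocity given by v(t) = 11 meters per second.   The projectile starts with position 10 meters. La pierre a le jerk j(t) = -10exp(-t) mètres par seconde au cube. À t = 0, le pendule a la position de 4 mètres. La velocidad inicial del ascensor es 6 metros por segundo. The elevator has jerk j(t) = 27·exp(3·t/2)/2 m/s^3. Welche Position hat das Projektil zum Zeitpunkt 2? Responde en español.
Partiendo de la velocidad v(t) = 11, tomamos 1 integral. La integral de la velocidad, con x(0) = 10, da la posición: x(t) = 11·t + 10. Usando x(t) = 11·t + 10 y sustituyendo t = 2, encontramos x = 32.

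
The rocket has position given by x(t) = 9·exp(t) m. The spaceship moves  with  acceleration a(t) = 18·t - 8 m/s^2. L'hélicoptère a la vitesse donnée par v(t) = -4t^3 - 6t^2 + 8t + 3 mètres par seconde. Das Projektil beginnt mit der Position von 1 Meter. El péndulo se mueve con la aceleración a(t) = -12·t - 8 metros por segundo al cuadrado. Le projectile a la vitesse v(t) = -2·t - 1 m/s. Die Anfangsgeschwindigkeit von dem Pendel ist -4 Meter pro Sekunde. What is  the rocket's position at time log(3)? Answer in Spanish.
Usando x(t) = 9·exp(t) y sustituyendo t = log(3), encontramos x = 27.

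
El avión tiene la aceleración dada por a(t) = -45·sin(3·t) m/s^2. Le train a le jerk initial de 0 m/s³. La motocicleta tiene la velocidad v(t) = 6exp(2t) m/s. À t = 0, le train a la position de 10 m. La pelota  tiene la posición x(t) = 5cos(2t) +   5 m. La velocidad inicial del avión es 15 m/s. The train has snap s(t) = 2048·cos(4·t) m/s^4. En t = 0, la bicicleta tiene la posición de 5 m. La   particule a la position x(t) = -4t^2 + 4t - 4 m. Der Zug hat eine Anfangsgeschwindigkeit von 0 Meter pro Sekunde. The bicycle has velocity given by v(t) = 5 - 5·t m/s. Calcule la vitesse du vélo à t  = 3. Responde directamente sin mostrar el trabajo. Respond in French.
À t = 3, v = -10.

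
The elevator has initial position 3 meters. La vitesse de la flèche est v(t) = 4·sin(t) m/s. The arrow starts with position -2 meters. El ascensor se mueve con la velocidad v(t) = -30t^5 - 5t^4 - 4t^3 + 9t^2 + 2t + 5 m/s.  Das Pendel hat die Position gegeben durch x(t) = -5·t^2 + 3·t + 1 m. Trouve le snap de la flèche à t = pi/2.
Nous devons dériver notre équation de la vitesse v(t) = 4·sin(t) 3 fois. En prenant d/dt de v(t), nous trouvons a(t) = 4·cos(t). La dérivée de l'accélération donne le jerk: j(t) = -4·sin(t). En dérivant le jerk, nous obtenons le snap: s(t) = -4·cos(t). En utilisant s(t) = -4·cos(t) et en substituant t = pi/2, nous trouvons s = 0.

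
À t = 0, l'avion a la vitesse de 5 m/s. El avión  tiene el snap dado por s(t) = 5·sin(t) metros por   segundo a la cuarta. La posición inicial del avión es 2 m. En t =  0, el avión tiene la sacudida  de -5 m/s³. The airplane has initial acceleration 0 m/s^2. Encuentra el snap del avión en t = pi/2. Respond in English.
From the given snap equation s(t) = 5·sin(t), we substitute t = pi/2 to get s = 5.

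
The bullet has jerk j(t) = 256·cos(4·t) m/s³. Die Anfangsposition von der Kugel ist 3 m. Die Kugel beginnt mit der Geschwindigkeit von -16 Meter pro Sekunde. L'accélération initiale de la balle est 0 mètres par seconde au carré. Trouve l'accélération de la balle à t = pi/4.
Nous devons intégrer notre équation du jerk j(t) = 256·cos(4·t) 1 fois. En prenant ∫j(t)dt et en appliquant a(0) = 0, nous trouvons a(t) = 64·sin(4·t). En utilisant a(t) = 64·sin(4·t) et en substituant t = pi/4, nous trouvons a = 0.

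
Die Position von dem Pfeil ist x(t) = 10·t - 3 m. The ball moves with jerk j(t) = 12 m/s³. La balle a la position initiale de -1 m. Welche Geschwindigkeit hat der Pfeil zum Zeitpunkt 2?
Wir müssen unsere Gleichung für die Position x(t) = 10·t - 3 1-mal ableiten. Mit d/dt von x(t) finden wir v(t) = 10. Wir haben die Geschwindigkeit v(t) = 10. Durch Einsetzen von t = 2: v(2) = 10.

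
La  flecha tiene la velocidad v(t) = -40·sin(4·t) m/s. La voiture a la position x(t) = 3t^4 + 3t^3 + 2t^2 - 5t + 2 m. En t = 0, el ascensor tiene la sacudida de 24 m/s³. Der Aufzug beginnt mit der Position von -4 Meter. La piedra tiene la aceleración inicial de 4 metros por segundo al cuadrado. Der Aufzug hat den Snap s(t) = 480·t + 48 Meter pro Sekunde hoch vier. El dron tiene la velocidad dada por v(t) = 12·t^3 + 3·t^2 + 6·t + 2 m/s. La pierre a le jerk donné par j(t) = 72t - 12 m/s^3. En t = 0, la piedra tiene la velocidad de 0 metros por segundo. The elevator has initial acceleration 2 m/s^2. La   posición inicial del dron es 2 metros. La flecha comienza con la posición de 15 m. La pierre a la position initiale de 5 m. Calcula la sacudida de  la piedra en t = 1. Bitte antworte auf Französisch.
Nous avons le jerk j(t) = 72·t - 12. En substituant t = 1: j(1) = 60.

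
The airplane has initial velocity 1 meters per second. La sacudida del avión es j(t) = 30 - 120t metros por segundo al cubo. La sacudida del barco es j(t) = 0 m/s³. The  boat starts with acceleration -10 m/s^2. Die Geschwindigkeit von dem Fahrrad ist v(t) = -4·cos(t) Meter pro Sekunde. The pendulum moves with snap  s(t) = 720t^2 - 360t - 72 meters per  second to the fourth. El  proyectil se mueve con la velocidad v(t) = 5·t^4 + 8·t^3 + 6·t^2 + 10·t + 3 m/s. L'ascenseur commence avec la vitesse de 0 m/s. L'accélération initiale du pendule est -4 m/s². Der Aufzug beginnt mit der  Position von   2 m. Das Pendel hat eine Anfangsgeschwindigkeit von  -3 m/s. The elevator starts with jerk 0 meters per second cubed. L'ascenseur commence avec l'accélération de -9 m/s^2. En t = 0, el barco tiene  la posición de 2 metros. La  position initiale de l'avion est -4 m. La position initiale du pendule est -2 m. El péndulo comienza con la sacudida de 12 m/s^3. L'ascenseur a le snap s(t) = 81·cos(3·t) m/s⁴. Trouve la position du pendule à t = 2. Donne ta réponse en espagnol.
Para resolver esto, necesitamos tomar 4 antiderivadas de nuestra ecuación del snap s(t) = 720·t^2 - 360·t - 72. La antiderivada del snap es la sacudida. Usando j(0) = 12, obtenemos j(t) = 240·t^3 - 180·t^2 - 72·t + 12. La antiderivada de la sacudida, con a(0) = -4, da la aceleración: a(t) = 60·t^4 - 60·t^3 - 36·t^2 + 12·t - 4. La antiderivada de la aceleración es la velocidad. Usando v(0) = -3, obtenemos v(t) = 12·t^5 - 15·t^4 - 12·t^3 + 6·t^2 - 4·t - 3. La integral de la velocidad, con x(0) = -2, da la posición: x(t) = 2·t^6 - 3·t^5 - 3·t^4 + 2·t^3 - 2·t^2 - 3·t - 2. Tenemos la posición x(t) = 2·t^6 - 3·t^5 - 3·t^4 + 2·t^3 - 2·t^2 - 3·t - 2. Sustituyendo t = 2: x(2) = -16.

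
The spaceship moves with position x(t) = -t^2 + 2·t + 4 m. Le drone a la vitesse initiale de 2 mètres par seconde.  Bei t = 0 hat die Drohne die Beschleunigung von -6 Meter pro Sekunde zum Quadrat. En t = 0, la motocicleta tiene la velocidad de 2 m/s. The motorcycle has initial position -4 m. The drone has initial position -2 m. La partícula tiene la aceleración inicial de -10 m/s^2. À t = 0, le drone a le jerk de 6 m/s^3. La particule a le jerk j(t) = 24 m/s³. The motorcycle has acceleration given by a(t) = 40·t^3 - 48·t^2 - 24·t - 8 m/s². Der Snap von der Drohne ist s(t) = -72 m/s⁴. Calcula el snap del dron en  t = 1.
Tenemos el snap s(t) = -72. Sustituyendo t = 1: s(1) = -72.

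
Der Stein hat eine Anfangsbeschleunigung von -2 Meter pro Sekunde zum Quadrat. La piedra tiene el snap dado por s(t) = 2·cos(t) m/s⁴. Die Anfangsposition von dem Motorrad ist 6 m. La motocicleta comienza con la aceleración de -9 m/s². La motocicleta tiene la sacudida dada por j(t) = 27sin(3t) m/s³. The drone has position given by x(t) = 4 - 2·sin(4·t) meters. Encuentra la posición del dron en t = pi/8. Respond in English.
We have position x(t) = 4 - 2·sin(4·t). Substituting t = pi/8: x(pi/8) = 2.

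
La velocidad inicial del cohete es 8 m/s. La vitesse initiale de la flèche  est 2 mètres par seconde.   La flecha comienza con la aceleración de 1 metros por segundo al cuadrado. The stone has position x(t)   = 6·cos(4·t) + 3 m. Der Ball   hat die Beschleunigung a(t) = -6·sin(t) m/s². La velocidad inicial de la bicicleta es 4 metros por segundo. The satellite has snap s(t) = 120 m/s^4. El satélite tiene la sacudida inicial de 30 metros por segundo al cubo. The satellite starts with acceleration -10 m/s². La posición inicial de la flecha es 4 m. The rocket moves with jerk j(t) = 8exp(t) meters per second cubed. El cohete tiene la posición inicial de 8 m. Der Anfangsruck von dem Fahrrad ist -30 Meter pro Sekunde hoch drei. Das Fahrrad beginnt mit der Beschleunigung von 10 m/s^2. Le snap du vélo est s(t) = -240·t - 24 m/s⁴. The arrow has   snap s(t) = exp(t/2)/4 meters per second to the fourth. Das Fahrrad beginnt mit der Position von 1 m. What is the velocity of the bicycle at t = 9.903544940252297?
To solve this, we need to take 3 integrals of our snap equation s(t) = -240·t - 24. Integrating snap and using the initial condition j(0) = -30, we get j(t) = -120·t^2 - 24·t - 30. Integrating jerk and using the initial condition a(0) = 10, we get a(t) = -40·t^3 - 12·t^2 - 30·t + 10. Integrating acceleration and using the initial condition v(0) = 4, we get v(t) = -10·t^4 - 4·t^3 - 15·t^2 + 10·t + 4. From the given velocity equation v(t) = -10·t^4 - 4·t^3 - 15·t^2 + 10·t + 4, we substitute t = 9.903544940252297 to get v = -101450.795350645.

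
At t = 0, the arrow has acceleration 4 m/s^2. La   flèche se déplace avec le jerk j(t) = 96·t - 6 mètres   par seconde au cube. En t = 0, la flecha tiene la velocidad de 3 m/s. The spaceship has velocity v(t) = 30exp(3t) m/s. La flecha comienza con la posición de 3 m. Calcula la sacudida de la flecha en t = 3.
De la ecuación de la sacudida j(t) = 96·t - 6, sustituimos t = 3 para obtener j = 282.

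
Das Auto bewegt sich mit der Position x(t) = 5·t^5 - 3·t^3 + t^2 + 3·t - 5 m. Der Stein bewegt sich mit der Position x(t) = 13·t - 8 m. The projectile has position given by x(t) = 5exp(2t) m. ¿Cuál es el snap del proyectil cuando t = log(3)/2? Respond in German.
Wir müssen unsere Gleichung für die Position x(t) = 5·exp(2·t) 4-mal ableiten. Die Ableitung von der Position ergibt die Geschwindigkeit: v(t) = 10·exp(2·t). Mit d/dt von v(t) finden wir a(t) = 20·exp(2·t). Mit d/dt von a(t) finden wir j(t) = 40·exp(2·t). Die Ableitung von dem Ruck ergibt den Snap: s(t) = 80·exp(2·t). Aus der Gleichung für den Snap s(t) = 80·exp(2·t), setzen wir t = log(3)/2 ein und erhalten s = 240.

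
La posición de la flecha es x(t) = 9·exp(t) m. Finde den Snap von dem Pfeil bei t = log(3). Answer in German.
Um dies zu lösen, müssen wir 4 Ableitungen unserer Gleichung für die Position x(t) = 9·exp(t) nehmen. Mit d/dt von x(t) finden wir v(t) = 9·exp(t). Durch Ableiten von der Geschwindigkeit erhalten wir die Beschleunigung: a(t) = 9·exp(t). Mit d/dt von a(t) finden wir j(t) = 9·exp(t). Die Ableitung von dem Ruck ergibt den Snap: s(t) = 9·exp(t). Wir haben den Snap s(t) = 9·exp(t). Durch Einsetzen von t = log(3): s(log(3)) = 27.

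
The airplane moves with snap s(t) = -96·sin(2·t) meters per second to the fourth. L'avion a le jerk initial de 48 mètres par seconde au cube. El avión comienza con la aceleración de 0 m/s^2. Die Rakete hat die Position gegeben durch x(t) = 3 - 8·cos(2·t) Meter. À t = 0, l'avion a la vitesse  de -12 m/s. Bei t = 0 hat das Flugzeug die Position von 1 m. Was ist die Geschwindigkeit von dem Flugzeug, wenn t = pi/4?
Um dies zu lösen, müssen wir 3 Integrale unserer Gleichung für den Snap s(t) = -96·sin(2·t) finden. Mit ∫s(t)dt und Anwendung von j(0) = 48, finden wir j(t) = 48·cos(2·t). Die Stammfunktion von dem Ruck ist die Beschleunigung. Mit a(0) = 0 erhalten wir a(t) = 24·sin(2·t). Das Integral von der Beschleunigung ist die Geschwindigkeit. Mit v(0) = -12 erhalten wir v(t) = -12·cos(2·t). Mit v(t) = -12·cos(2·t) und Einsetzen von t = pi/4, finden wir v = 0.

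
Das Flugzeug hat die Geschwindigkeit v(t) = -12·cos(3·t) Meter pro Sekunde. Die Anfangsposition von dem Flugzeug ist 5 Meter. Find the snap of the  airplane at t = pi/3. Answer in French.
Pour résoudre ceci, nous devons prendre 3 dérivées de notre équation de la vitesse v(t) = -12·cos(3·t). En prenant d/dt de v(t), nous trouvons a(t) = 36·sin(3·t). En prenant d/dt de a(t), nous trouvons j(t) = 108·cos(3·t). La dérivée du jerk donne le snap: s(t) = -324·sin(3·t). De l'équation du snap s(t) = -324·sin(3·t), nous substituons t = pi/3 pour obtenir s = 0.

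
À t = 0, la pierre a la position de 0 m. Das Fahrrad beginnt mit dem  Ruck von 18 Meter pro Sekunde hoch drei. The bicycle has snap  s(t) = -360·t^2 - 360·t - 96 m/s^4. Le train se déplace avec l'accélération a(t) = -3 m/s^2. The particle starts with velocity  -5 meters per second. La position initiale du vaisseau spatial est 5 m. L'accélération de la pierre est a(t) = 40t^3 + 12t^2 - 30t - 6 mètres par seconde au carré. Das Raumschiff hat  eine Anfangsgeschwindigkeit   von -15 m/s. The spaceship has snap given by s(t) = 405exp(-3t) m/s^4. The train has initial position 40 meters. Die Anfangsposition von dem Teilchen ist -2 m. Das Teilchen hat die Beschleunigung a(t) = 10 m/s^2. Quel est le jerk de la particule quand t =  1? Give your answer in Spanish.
Partiendo de la aceleración a(t) = 10, tomamos 1 derivada. Tomando d/dt de a(t), encontramos j(t) = 0. De la ecuación de la sacudida j(t) = 0, sustituimos t = 1 para obtener j = 0.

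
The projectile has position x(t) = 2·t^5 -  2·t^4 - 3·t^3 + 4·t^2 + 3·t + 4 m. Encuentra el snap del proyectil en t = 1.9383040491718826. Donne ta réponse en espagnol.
Partiendo de la posición x(t) = 2·t^5 - 2·t^4 - 3·t^3 + 4·t^2 + 3·t + 4, tomamos 4 derivadas. Tomando d/dt de x(t), encontramos v(t) = 10·t^4 - 8·t^3 - 9·t^2 + 8·t + 3. La derivada de la velocidad da la aceleración: a(t) = 40·t^3 - 24·t^2 - 18·t + 8. La derivada de la aceleración da la sacudida: j(t) = 120·t^2 - 48·t - 18. La derivada de la sacudida da el snap: s(t) = 240·t - 48. Usando s(t) = 240·t - 48 y sustituyendo t = 1.9383040491718826, encontramos s = 417.192971801252.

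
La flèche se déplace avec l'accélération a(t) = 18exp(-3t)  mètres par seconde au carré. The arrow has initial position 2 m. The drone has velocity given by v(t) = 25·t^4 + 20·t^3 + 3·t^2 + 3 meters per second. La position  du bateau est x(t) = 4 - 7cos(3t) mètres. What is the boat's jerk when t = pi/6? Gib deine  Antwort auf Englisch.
We must differentiate our position equation x(t) = 4 - 7·cos(3·t) 3 times. Differentiating position, we get velocity: v(t) = 21·sin(3·t). Taking d/dt of v(t), we find a(t) = 63·cos(3·t). Differentiating acceleration, we get jerk: j(t) = -189·sin(3·t). From the given jerk equation j(t) = -189·sin(3·t), we substitute t = pi/6 to get j = -189.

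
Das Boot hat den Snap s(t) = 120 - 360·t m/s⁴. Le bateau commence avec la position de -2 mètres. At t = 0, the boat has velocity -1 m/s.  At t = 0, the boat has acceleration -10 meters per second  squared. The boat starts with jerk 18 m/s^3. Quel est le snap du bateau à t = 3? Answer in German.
Mit s(t) = 120 - 360·t und Einsetzen von t = 3, finden wir s = -960.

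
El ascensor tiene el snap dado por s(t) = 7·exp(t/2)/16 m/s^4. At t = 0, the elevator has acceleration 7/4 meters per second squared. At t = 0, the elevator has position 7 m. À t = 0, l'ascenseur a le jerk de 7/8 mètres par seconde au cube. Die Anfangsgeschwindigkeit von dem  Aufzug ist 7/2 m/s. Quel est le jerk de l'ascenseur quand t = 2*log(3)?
Nous devons trouver la primitive de notre équation du snap s(t) = 7·exp(t/2)/16 1 fois. La primitive du snap est le jerk. En utilisant j(0) = 7/8, nous obtenons j(t) = 7·exp(t/2)/8. En utilisant j(t) = 7·exp(t/2)/8 et en substituant t = 2*log(3), nous trouvons j = 21/8.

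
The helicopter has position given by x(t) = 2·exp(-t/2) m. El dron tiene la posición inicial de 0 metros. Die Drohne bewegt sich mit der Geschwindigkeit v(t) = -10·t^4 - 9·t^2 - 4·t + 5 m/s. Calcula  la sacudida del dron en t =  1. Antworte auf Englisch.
We must differentiate our velocity equation v(t) = -10·t^4 - 9·t^2 - 4·t + 5 2 times. Taking d/dt of v(t), we find a(t) = -40·t^3 - 18·t - 4. Differentiating acceleration, we get jerk: j(t) = -120·t^2 - 18. Using j(t) = -120·t^2 - 18 and substituting t = 1, we find j = -138.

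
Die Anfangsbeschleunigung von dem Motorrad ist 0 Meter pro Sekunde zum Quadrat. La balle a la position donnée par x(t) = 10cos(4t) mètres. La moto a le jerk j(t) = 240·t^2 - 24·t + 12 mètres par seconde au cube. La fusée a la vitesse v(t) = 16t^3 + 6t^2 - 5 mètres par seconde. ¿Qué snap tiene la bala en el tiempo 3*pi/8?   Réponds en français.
Pour résoudre ceci, nous devons prendre 4 dérivées de notre équation de la position x(t) = 10·cos(4·t). En dérivant la position, nous obtenons la vitesse: v(t) = -40·sin(4·t). En prenant d/dt de v(t), nous trouvons a(t) = -160·cos(4·t). En dérivant l'accélération, nous obtenons le jerk: j(t) = 640·sin(4·t). En dérivant le jerk, nous obtenons le snap: s(t) = 2560·cos(4·t). De l'équation du snap s(t) = 2560·cos(4·t), nous substituons t = 3*pi/8 pour obtenir s = 0.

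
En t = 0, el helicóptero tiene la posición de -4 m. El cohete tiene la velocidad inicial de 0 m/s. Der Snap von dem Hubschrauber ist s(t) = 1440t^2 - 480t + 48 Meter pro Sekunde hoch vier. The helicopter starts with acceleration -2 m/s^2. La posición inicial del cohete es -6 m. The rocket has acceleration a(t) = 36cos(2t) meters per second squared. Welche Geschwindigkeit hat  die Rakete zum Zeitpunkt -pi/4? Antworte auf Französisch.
Pour résoudre ceci, nous devons prendre 1 primitive de notre équation de l'accélération a(t) = 36·cos(2·t). En intégrant l'accélération et en utilisant la condition initiale v(0) = 0, nous obtenons v(t) = 18·sin(2·t). Nous avons la vitesse v(t) = 18·sin(2·t). En substituant t = -pi/4: v(-pi/4) = -18.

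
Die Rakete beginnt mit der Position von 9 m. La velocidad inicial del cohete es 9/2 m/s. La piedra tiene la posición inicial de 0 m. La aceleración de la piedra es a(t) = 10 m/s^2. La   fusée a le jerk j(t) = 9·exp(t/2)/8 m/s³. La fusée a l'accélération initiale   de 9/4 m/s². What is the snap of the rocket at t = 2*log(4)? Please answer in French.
Pour résoudre ceci, nous devons prendre 1 dérivée de notre équation du jerk j(t) = 9·exp(t/2)/8. La dérivée du jerk donne le snap: s(t) = 9·exp(t/2)/16. En utilisant s(t) = 9·exp(t/2)/16 et en substituant t = 2*log(4), nous trouvons s = 9/4.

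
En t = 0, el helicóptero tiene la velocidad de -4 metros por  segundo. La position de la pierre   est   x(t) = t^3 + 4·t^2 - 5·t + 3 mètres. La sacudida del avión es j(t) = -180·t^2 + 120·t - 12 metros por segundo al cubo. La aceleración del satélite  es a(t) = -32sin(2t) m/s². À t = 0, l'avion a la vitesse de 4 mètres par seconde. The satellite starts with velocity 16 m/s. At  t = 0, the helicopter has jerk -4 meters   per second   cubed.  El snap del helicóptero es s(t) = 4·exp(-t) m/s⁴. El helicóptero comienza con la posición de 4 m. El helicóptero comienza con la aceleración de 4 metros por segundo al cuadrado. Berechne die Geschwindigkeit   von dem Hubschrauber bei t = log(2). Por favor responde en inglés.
Starting from snap s(t) = 4·exp(-t), we take 3 integrals. The antiderivative of snap, with j(0) = -4, gives jerk: j(t) = -4·exp(-t). The antiderivative of jerk, with a(0) = 4, gives acceleration: a(t) = 4·exp(-t). Finding the integral of a(t) and using v(0) = -4: v(t) = -4·exp(-t). We have velocity v(t) = -4·exp(-t). Substituting t = log(2): v(log(2)) = -2.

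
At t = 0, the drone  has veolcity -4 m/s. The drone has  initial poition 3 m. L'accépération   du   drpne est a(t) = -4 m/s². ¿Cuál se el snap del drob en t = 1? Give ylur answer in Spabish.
Debemos derivar nuestra ecuación de la aceleración a(t) = -4 2 veces. Tomando d/dt de a(t), encontramos j(t) = 0. La derivada de la sacudida da el snap: s(t) = 0. Tenemos el snap s(t) = 0. Sustituyendo t = 1: s(1) = 0.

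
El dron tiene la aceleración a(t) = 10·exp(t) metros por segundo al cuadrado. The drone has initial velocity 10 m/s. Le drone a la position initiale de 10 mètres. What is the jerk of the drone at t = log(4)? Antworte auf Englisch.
We must differentiate our acceleration equation a(t) = 10·exp(t) 1 time. Taking d/dt of a(t), we find j(t) = 10·exp(t). We have jerk j(t) = 10·exp(t). Substituting t = log(4): j(log(4)) = 40.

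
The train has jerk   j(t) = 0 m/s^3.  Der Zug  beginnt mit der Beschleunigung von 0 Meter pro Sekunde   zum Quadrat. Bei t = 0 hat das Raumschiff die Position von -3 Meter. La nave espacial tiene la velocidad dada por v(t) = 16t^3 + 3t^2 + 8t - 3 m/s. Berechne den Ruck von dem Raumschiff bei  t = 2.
Ausgehend von der Geschwindigkeit v(t) = 16·t^3 + 3·t^2 + 8·t - 3, nehmen wir 2 Ableitungen. Die Ableitung von der Geschwindigkeit ergibt die Beschleunigung: a(t) = 48·t^2 + 6·t + 8. Mit d/dt von a(t) finden wir j(t) = 96·t + 6. Wir haben den Ruck j(t) = 96·t + 6. Durch Einsetzen von t = 2: j(2) = 198.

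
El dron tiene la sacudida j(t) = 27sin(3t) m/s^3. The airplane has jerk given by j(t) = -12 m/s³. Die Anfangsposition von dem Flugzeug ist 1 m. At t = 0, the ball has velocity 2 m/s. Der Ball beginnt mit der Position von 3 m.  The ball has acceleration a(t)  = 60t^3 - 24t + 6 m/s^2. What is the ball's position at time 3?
Starting from acceleration a(t) = 60·t^3 - 24·t + 6, we take 2 antiderivatives. Finding the antiderivative of a(t) and using v(0) = 2: v(t) = 15·t^4 - 12·t^2 + 6·t + 2. The integral of velocity is position. Using x(0) = 3, we get x(t) = 3·t^5 - 4·t^3 + 3·t^2 + 2·t + 3. From the given position equation x(t) = 3·t^5 - 4·t^3 + 3·t^2 + 2·t + 3, we substitute t = 3 to get x = 657.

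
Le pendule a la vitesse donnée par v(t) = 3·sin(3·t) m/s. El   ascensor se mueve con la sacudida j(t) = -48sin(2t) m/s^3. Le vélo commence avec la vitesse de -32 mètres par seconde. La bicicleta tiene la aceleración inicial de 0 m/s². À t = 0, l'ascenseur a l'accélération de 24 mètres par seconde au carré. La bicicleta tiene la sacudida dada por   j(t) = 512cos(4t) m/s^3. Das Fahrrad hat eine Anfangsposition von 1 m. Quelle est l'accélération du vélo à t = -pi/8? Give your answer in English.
To solve this, we need to take 1 antiderivative of our jerk equation j(t) = 512·cos(4·t). Integrating jerk and using the initial condition a(0) = 0, we get a(t) = 128·sin(4·t). We have acceleration a(t) = 128·sin(4·t). Substituting t = -pi/8: a(-pi/8) = -128.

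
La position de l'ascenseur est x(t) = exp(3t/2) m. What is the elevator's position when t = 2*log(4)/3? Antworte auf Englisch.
We have position x(t) = exp(3·t/2). Substituting t = 2*log(4)/3: x(2*log(4)/3) = 4.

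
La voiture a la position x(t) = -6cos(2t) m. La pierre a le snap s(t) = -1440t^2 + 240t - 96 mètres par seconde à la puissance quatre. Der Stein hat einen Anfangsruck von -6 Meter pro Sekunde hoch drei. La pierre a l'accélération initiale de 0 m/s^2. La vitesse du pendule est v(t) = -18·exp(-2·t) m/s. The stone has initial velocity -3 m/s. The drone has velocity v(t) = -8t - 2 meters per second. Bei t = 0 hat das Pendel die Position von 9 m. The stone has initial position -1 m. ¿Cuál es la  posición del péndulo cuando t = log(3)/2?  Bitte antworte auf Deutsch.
Um dies zu lösen, müssen wir 1 Integral unserer Gleichung für die Geschwindigkeit v(t) = -18·exp(-2·t) finden. Durch Integration von der Geschwindigkeit und Verwendung der Anfangsbedingung x(0) = 9, erhalten wir x(t) = 9·exp(-2·t). Mit x(t) = 9·exp(-2·t) und Einsetzen von t = log(3)/2, finden wir x = 3.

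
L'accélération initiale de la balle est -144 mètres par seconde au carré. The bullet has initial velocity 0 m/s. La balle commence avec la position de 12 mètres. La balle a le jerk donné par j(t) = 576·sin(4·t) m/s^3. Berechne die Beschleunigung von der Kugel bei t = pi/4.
Wir müssen die Stammfunktion unserer Gleichung für den Ruck j(t) = 576·sin(4·t) 1-mal finden. Mit ∫j(t)dt und Anwendung von a(0) = -144, finden wir a(t) = -144·cos(4·t). Wir haben die Beschleunigung a(t) = -144·cos(4·t). Durch Einsetzen von t = pi/4: a(pi/4) = 144.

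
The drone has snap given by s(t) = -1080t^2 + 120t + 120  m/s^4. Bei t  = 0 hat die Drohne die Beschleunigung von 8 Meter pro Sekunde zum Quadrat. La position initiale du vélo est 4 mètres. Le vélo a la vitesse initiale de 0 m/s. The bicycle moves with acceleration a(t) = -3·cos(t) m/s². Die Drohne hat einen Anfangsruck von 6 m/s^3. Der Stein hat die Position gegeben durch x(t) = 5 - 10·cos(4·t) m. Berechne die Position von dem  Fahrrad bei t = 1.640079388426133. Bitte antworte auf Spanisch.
Partiendo de la aceleración a(t) = -3·cos(t), tomamos 2 antiderivadas. La integral de la aceleración es la velocidad. Usando v(0) = 0, obtenemos v(t) = -3·sin(t). Tomando ∫v(t)dt y aplicando x(0) = 4, encontramos x(t) = 3·cos(t) + 1. Usando x(t) = 3·cos(t) + 1 y sustituyendo t = 1.640079388426133, encontramos x = 0.792317059490238.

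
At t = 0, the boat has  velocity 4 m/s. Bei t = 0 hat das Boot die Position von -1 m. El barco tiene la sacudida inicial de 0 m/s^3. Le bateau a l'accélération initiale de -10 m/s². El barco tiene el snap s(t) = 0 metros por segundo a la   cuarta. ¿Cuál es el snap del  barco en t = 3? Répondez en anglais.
We have snap s(t) = 0. Substituting t = 3: s(3) = 0.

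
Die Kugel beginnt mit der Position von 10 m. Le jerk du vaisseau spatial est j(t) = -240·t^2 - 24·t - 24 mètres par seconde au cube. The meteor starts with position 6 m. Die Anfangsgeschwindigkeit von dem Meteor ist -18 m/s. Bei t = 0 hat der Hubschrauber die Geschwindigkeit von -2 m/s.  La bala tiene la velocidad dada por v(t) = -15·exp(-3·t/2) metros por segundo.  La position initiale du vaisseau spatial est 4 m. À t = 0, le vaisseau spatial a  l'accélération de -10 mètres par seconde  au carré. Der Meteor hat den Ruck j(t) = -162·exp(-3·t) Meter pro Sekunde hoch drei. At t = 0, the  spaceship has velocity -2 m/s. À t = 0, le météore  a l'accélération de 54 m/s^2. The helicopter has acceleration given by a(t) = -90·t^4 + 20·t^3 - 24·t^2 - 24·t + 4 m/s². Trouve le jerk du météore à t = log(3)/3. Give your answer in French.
En utilisant j(t) = -162·exp(-3·t) et en substituant t = log(3)/3, nous trouvons j = -54.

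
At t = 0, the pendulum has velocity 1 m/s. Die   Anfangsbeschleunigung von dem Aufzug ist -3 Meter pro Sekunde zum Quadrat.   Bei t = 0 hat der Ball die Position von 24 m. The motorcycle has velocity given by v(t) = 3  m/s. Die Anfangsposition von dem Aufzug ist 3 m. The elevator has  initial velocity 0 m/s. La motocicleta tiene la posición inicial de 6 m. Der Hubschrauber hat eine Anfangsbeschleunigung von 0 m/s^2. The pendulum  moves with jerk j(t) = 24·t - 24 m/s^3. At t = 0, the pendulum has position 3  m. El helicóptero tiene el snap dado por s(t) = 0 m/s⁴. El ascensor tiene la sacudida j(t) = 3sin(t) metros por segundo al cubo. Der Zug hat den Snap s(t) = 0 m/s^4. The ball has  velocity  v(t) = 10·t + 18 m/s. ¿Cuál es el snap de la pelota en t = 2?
Partiendo de la velocidad v(t) = 10·t + 18, tomamos 3 derivadas. La derivada de la velocidad da la aceleración: a(t) = 10. Tomando d/dt de a(t), encontramos j(t) = 0. La derivada de la sacudida da el snap: s(t) = 0. Usando s(t) = 0 y sustituyendo t = 2, encontramos s = 0.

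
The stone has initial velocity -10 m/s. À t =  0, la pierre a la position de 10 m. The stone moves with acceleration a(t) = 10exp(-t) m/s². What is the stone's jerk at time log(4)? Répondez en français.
En partant de l'accélération a(t) = 10·exp(-t), nous prenons 1 dérivée. En dérivant l'accélération, nous obtenons le jerk: j(t) = -10·exp(-t). En utilisant j(t) = -10·exp(-t) et en substituant t = log(4), nous trouvons j = -5/2.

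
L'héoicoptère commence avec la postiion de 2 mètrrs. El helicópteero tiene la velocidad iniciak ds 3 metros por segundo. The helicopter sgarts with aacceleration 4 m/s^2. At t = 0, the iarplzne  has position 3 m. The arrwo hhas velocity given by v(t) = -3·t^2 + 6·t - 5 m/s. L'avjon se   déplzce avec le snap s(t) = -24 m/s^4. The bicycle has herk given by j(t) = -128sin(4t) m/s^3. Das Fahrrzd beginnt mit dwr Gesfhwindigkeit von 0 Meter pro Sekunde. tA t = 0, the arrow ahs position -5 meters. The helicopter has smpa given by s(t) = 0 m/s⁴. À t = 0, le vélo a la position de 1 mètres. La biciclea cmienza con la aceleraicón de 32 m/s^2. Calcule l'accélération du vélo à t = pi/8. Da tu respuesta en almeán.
Wir müssen das Integral unserer Gleichung für den Ruck j(t) = -128·sin(4·t) 1-mal finden. Durch Integration von dem Ruck und Verwendung der Anfangsbedingung a(0) = 32, erhalten wir a(t) = 32·cos(4·t). Wir haben die Beschleunigung a(t) = 32·cos(4·t). Durch Einsetzen von t = pi/8: a(pi/8) = 0.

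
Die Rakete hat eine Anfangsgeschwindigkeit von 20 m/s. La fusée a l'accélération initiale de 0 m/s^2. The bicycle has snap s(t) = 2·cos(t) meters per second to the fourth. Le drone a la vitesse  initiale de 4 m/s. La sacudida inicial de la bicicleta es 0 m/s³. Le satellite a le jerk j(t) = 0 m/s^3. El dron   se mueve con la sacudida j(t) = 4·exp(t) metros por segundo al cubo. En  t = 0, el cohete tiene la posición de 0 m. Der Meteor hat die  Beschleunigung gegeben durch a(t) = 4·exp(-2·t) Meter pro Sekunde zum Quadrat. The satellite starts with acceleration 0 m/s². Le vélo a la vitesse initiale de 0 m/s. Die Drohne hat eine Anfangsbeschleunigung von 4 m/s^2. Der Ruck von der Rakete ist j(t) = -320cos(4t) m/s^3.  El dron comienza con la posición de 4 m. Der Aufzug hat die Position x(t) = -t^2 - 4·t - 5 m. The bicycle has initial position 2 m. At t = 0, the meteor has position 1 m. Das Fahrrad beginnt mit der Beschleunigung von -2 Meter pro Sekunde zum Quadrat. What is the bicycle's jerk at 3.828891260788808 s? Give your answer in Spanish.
Necesitamos integrar nuestra ecuación del snap s(t) = 2·cos(t) 1 vez. La integral del snap, con j(0) = 0, da la sacudida: j(t) = 2·sin(t). Tenemos la sacudida j(t) = 2·sin(t). Sustituyendo t = 3.828891260788808: j(3.828891260788808) = -1.26890284750457.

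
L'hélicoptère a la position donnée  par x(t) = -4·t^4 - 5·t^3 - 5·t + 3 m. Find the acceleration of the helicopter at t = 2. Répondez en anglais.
We must differentiate our position equation x(t) = -4·t^4 - 5·t^3 - 5·t + 3 2 times. Differentiating position, we get velocity: v(t) = -16·t^3 - 15·t^2 - 5. The derivative of velocity gives acceleration: a(t) = -48·t^2 - 30·t. We have acceleration a(t) = -48·t^2 - 30·t. Substituting t = 2: a(2) = -252.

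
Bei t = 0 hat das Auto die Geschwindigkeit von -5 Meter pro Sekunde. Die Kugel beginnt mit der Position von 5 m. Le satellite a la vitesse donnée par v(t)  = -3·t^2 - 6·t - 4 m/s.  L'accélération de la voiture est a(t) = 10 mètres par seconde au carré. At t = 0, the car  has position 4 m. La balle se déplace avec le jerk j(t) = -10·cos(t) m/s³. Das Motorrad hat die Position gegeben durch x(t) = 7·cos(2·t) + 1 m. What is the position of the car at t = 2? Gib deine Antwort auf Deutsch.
Um dies zu lösen, müssen wir 2 Stammfunktionen unserer Gleichung für die Beschleunigung a(t) = 10 finden. Durch Integration von der Beschleunigung und Verwendung der Anfangsbedingung v(0) = -5, erhalten wir v(t) = 10·t - 5. Die Stammfunktion von der Geschwindigkeit ist die Position. Mit x(0) = 4 erhalten wir x(t) = 5·t^2 - 5·t + 4. Wir haben die Position x(t) = 5·t^2 - 5·t + 4. Durch Einsetzen von t = 2: x(2) = 14.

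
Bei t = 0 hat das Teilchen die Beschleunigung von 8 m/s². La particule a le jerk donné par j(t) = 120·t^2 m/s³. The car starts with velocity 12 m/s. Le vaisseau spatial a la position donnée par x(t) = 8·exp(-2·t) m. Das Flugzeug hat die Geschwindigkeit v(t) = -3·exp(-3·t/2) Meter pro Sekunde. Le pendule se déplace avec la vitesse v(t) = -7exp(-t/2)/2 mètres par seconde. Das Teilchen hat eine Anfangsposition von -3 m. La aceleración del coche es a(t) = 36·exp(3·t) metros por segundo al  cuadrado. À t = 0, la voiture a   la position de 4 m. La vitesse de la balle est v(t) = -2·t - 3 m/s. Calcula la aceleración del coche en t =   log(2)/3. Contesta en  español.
De la ecuación de la aceleración a(t) = 36·exp(3·t), sustituimos t = log(2)/3 para obtener a = 72.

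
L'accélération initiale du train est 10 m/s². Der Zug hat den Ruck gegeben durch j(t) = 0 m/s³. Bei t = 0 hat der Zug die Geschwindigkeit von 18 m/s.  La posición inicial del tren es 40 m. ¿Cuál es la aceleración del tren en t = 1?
Necesitamos integrar nuestra ecuación de la sacudida j(t) = 0 1 vez. Integrando la sacudida y usando la condición inicial a(0) = 10, obtenemos a(t) = 10. Tenemos la aceleración a(t) = 10. Sustituyendo t = 1: a(1) = 10.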